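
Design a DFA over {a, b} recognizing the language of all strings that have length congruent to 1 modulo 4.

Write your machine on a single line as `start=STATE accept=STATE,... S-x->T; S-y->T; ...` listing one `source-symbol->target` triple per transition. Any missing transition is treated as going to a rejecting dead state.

start=q0; accept=q1; q0-a->q1; q0-b->q1; q1-a->q2; q1-b->q2; q2-a->q3; q2-b->q3; q3-a->q0; q3-b->q0

Only the length mod 4 matters, so use a 4-cycle: from any state, every input symbol moves to the next state, wrapping q3 back to q0. Mark q1 accepting.
        a   b  
>  q0   q1  q1 
 * q1   q2  q2 
   q2   q3  q3 
   q3   q0  q0 
(> = start, * = accepting)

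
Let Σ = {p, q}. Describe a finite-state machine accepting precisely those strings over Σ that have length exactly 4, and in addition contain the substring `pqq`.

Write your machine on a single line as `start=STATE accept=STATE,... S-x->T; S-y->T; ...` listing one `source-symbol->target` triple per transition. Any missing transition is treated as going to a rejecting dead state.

start=S0; accept=S8; S0-p->S1; S0-q->S2; S1-p->S3; S1-q->S4; S2-p->S3; S2-q->S5; S3-p->S5; S3-q->S6; S4-p->S5; S4-q->S7; S5-p->S5; S5-q->S5; S6-p->S5; S6-q->S8; S7-p->S8; S7-q->S8; S8-p->S5; S8-q->S5

Run two small machines in parallel and take their product. One (6 states) tracks the input length, saturating at 5; the other (4 states) tracks whether and how much of `pqq` has been seen. Each combined state is a pair, one component from each; accept when both components accept. Equivalent product states are then merged.
With 9 states:
        p   q  
>  S0   S1  S2 
   S1   S3  S4 
   S2   S3  S5 
   S3   S5  S6 
   S4   S5  S7 
   S5   S5  S5 
   S6   S5  S8 
   S7   S8  S8 
 * S8   S5  S5 
(> = start, * = accepting)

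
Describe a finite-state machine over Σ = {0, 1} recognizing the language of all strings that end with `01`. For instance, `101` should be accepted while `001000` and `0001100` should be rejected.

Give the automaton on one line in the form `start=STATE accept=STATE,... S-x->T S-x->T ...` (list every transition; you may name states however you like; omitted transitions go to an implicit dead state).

Let each state record the length of the longest suffix of the input read so far that is also a prefix of `01`. B means the last symbol is `0`; C means the last 2 symbols are `01`. Accept only at C, where the string currently ends in `01`.
       0  1 
>  A   B  A 
   B   B  C 
 * C   B  A 
(> = start, * = accepting)

start=A accept=C A-0->B A-1->A B-0->B B-1->C C-0->B C-1->A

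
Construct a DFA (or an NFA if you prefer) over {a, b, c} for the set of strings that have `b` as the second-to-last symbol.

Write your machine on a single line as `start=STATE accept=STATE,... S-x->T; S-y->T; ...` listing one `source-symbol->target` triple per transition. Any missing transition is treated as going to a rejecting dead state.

A DFA must remember the last 2 symbols (since which symbol is second-to-last isn't known until the input ends). Use one state per possible window of the last ≤2 symbols; accept from those whose window starts with `b`.
          a    b    c  
>  S0     S1   S2   S3 
   S1     S4   S5   S6 
   S2     S7   S8   S9 
   S3    S10  S11  S12 
   S4     S4   S5   S6 
   S5     S7   S8   S9 
   S6    S10  S11  S12 
 * S7     S4   S5   S6 
 * S8     S7   S8   S9 
 * S9    S10  S11  S12 
   S10    S4   S5   S6 
   S11    S7   S8   S9 
   S12   S10  S11  S12 
(> = start, * = accepting)

start=S0; accept=S7,S8,S9; S0-a->S1; S0-b->S2; S0-c->S3; S1-a->S4; S1-b->S5; S1-c->S6; S2-a->S7; S2-b->S8; S2-c->S9; S3-a->S10; S3-b->S11; S3-c->S12; S4-a->S4; S4-b->S5; S4-c->S6; S5-a->S7; S5-b->S8; S5-c->S9; S6-a->S10; S6-b->S11; S6-c->S12; S7-a->S4; S7-b->S5; S7-c->S6; S8-a->S7; S8-b->S8; S8-c->S9; S9-a->S10; S9-b->S11; S9-c->S12; S10-a->S4; S10-b->S5; S10-c->S6; S11-a->S7; S11-b->S8; S11-c->S9; S12-a->S10; S12-b->S11; S12-c->S12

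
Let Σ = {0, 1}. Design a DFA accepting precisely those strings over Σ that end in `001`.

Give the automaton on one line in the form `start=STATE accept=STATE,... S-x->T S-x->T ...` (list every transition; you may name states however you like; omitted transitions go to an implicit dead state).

start=A accept=D A-0->B A-1->A B-0->C B-1->A C-0->C C-1->D D-0->B D-1->A

Remember how much of `001` the current input suffix matches. State A means no match yet; B means the last symbol is `0`; C means the last 2 symbols are `00`; D means the last 3 symbols are `001`. Only D accepts. On a mismatch, fall back to the longest proper suffix that is still a prefix of `001`.
A 4-state machine:
       0  1 
>  A   B  A 
   B   C  A 
   C   C  D 
 * D   B  A 
(> = start, * = accepting)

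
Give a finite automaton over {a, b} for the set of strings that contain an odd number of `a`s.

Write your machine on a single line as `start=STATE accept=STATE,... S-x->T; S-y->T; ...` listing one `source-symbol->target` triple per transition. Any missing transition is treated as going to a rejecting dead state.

start=q0; accept=q1; q0-a->q1; q0-b->q0; q1-a->q0; q1-b->q1

The only thing that matters is how many `a`s have appeared, reduced mod 2. Use one state per residue: q0 for 0, …, q1 for 1. Reading `a` moves to the next residue; anything else stays put. q1 is accepting.
With 2 states:
        a   b  
>  q0   q1  q0 
 * q1   q0  q1 
(> = start, * = accepting)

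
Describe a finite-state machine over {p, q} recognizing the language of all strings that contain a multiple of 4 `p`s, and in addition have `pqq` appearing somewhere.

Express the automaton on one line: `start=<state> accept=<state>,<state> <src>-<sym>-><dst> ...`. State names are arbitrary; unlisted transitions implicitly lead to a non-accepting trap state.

start=A accept=M A-p->B A-q->A B-p->C B-q->D C-p->E C-q->F D-p->C D-q->G E-p->H E-q->I F-p->E F-q->J G-p->J G-q->G H-p->B H-q->K I-p->H I-q->L J-p->L J-q->J K-p->B K-q->M L-p->M L-q->L M-p->G M-q->M

Build one automaton per condition and run them in lockstep. The first has 4 states tracking the count of `p`s modulo 4; the second has 4 states tracking whether and how much of `pqq` has been seen. A product state is a pair (one from each), accepting exactly when both do.
       p  q 
>  A   B  A 
   B   C  D 
   C   E  F 
   D   C  G 
   E   H  I 
   F   E  J 
   G   J  G 
   H   B  K 
   I   H  L 
   J   L  J 
   K   B  M 
   L   M  L 
 * M   G  M 
(> = start, * = accepting)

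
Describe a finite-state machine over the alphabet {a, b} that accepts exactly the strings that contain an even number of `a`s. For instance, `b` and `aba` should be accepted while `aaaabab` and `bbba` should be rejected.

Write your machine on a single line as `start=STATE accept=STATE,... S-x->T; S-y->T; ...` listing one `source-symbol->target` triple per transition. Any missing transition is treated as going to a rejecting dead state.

Keep the running count of `a`s modulo 2: each `a` advances along the cycle S0 → S1 → S0 while other symbols loop. Accept at S0.
With 2 states:
        a   b  
>* S0   S1  S0 
   S1   S0  S1 
(> = start, * = accepting)

start=S0; accept=S0; S0-a->S1; S0-b->S0; S1-a->S0; S1-b->S1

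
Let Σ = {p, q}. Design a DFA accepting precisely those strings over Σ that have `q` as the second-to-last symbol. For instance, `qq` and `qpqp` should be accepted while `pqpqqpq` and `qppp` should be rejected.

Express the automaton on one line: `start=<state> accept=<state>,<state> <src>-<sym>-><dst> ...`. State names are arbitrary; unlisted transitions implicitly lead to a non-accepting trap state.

start=s0 accept=s5,s6 s0-p->s1 s0-q->s2 s1-p->s3 s1-q->s4 s2-p->s5 s2-q->s6 s3-p->s3 s3-q->s4 s4-p->s5 s4-q->s6 s5-p->s3 s5-q->s4 s6-p->s5 s6-q->s6

A DFA must remember the last 2 symbols (since which symbol is second-to-last isn't known until the input ends). Use one state per possible window of the last ≤2 symbols; accept from those whose window starts with `q`.
7 states suffice.
        p   q  
>  s0   s1  s2 
   s1   s3  s4 
   s2   s5  s6 
   s3   s3  s4 
   s4   s5  s6 
 * s5   s3  s4 
 * s6   s5  s6 
(> = start, * = accepting)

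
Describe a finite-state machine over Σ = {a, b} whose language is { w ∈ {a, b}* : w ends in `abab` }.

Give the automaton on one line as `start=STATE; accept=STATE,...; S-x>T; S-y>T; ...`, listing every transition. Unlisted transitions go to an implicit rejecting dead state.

Remember how much of `abab` the current input suffix matches. State q0 means no match yet; q1 means the last symbol is `a`; q2 means the last 2 symbols are `ab`; q3 means the last 3 symbols are `aba`; q4 means the last 4 symbols are `abab`. Only q4 accepts. On a mismatch, fall back to the longest proper suffix that is still a prefix of `abab`.
A 5-state machine:
        a   b  
>  q0   q1  q0 
   q1   q1  q2 
   q2   q3  q0 
   q3   q1  q4 
 * q4   q3  q0 
(> = start, * = accepting)

start=q0; accept=q4; q0-a>q1; q0-b>q0; q1-a>q1; q1-b>q2; q2-a>q3; q2-b>q0; q3-a>q1; q3-b>q4; q4-a>q3; q4-b>q0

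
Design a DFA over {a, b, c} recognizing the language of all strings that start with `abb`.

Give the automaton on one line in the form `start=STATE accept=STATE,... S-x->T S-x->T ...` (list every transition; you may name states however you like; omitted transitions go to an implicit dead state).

Check the first 3 symbols one by one: s0 through s2 record how many have matched `abb` so far; any wrong symbol goes to the dead state s4. After all 3 match we enter the accepting sink s3.
A 5-state machine:
        a   b   c  
>  s0   s1  s4  s4 
   s1   s4  s2  s4 
   s2   s4  s3  s4 
 * s3   s3  s3  s3 
   s4   s4  s4  s4 
(> = start, * = accepting)

start=s0 accept=s3 s0-a->s1 s0-b->s4 s0-c->s4 s1-a->s4 s1-b->s2 s1-c->s4 s2-a->s4 s2-b->s3 s2-c->s4 s3-a->s3 s3-b->s3 s3-c->s3 s4-a->s4 s4-b->s4 s4-c->s4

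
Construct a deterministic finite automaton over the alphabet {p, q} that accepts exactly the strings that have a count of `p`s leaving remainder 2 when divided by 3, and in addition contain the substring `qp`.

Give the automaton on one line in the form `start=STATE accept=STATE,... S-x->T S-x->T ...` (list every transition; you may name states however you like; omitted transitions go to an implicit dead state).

start=A accept=H A-p->B A-q->C B-p->D B-q->E C-p->F C-q->C D-p->A D-q->G E-p->H E-q->E F-p->H F-q->F G-p->I G-q->G H-p->I H-q->H I-p->F I-q->I

Build one automaton per condition and run them in lockstep. One (3 states) tracks the count of `p`s modulo 3; the other (3 states) tracks whether and how much of `qp` has been seen. Each combined state is a pair, one component from each; accept when both components accept.
       p  q 
>  A   B  C 
   B   D  E 
   C   F  C 
   D   A  G 
   E   H  E 
   F   H  F 
   G   I  G 
 * H   I  H 
   I   F  I 
(> = start, * = accepting)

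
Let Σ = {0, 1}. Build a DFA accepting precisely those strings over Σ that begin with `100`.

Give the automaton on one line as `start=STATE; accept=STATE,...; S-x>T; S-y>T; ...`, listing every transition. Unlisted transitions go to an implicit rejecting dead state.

start=q0; accept=q3; q0-0>q4; q0-1>q1; q1-0>q2; q1-1>q4; q2-0>q3; q2-1>q4; q3-0>q3; q3-1>q3; q4-0>q4; q4-1>q4

Check the first 3 symbols one by one: q0 through q2 record how many have matched `100` so far; any wrong symbol goes to the dead state q4. After all 3 match we enter the accepting sink q3.
5 states suffice.
        0   1  
>  q0   q4  q1 
   q1   q2  q4 
   q2   q3  q4 
 * q3   q3  q3 
   q4   q4  q4 
(> = start, * = accepting)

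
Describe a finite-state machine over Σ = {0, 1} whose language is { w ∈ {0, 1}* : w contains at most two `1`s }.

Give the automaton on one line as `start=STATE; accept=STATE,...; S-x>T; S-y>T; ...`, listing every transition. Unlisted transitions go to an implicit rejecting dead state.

Only the number of `1`s matters, and only up to 3. Make a chain q0 → q1 → q2 → q3 advanced by each `1` (with q3 absorbing); every other symbol self-loops. The accepting set is {q0, q1, q2}.
        0   1  
>* q0   q0  q1 
 * q1   q1  q2 
 * q2   q2  q3 
   q3   q3  q3 
(> = start, * = accepting)

start=q0; accept=q0,q1,q2; q0-0>q0; q0-1>q1; q1-0>q1; q1-1>q2; q2-0>q2; q2-1>q3; q3-0>q3; q3-1>q3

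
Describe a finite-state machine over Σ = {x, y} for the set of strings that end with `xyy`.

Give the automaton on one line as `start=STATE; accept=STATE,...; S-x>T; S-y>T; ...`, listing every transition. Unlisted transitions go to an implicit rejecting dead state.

Let each state record the length of the longest suffix of the input read so far that is also a prefix of `xyy`. q1 means the last symbol is `x`; q2 means the last 2 symbols are `xy`; q3 means the last 3 symbols are `xyy`. Accept only at q3, where the string currently ends in `xyy`.
A 4-state machine:
        x   y  
>  q0   q1  q0 
   q1   q1  q2 
   q2   q1  q3 
 * q3   q1  q0 
(> = start, * = accepting)

start=q0; accept=q3; q0-x>q1; q0-y>q0; q1-x>q1; q1-y>q2; q2-x>q1; q2-y>q3; q3-x>q1; q3-y>q0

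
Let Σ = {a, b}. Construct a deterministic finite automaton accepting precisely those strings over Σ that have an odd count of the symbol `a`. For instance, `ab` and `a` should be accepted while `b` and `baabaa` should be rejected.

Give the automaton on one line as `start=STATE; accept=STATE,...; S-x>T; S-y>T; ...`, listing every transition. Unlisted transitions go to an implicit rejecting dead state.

Keep the running count of `a`s modulo 2: each `a` advances along the cycle s0 → s1 → s0 while other symbols loop. Accept at s1.
2 states suffice.
        a   b  
>  s0   s1  s0 
 * s1   s0  s1 
(> = start, * = accepting)

start=s0; accept=s1; s0-a>s1; s0-b>s0; s1-a>s0; s1-b>s1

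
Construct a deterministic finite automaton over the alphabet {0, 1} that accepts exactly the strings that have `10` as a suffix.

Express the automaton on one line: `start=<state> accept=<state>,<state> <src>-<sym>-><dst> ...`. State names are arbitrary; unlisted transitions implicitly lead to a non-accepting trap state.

Remember how much of `10` the current input suffix matches. State s0 means no match yet; s1 means the last symbol is `1`; s2 means the last 2 symbols are `10`. Only s2 accepts. On a mismatch, fall back to the longest proper suffix that is still a prefix of `10`.
With 3 states:
        0   1  
>  s0   s0  s1 
   s1   s2  s1 
 * s2   s0  s1 
(> = start, * = accepting)

start=s0 accept=s2 s0-0->s0 s0-1->s1 s1-0->s2 s1-1->s1 s2-0->s0 s2-1->s1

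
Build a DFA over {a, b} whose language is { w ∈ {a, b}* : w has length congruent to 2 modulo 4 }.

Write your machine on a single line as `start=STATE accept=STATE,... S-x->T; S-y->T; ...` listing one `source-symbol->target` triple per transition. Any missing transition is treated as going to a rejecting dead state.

Count input length modulo 4: every symbol advances one step around the cycle S0 → S1 → S2 → S3 → S0. Accept at S2.
4 states suffice.
        a   b  
>  S0   S1  S1 
   S1   S2  S2 
 * S2   S3  S3 
   S3   S0  S0 
(> = start, * = accepting)

start=S0; accept=S2; S0-a->S1; S0-b->S1; S1-a->S2; S1-b->S2; S2-a->S3; S2-b->S3; S3-a->S0; S3-b->S0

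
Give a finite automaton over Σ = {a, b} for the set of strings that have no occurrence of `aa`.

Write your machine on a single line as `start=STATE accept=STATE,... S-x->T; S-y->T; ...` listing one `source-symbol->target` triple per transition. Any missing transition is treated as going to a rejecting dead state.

Track partial matches of the forbidden pattern `aa`. State q2 is a dead state reached once `aa` has occurred; every other state accepts. q0 means no part of `aa` is currently matched.
        a   b  
>* q0   q1  q0 
 * q1   q2  q0 
   q2   q2  q2 
(> = start, * = accepting)

start=q0; accept=q0,q1; q0-a->q1; q0-b->q0; q1-a->q2; q1-b->q0; q2-a->q2; q2-b->q2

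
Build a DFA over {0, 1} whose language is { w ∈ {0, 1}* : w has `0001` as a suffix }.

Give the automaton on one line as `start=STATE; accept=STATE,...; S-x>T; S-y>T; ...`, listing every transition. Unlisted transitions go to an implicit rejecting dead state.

Remember how much of `0001` the current input suffix matches. State q0 means no match yet; q1 means the last symbol is `0`; q2 means the last 2 symbols are `00`; q3 means the last 3 symbols are `000`; q4 means the last 4 symbols are `0001`. Only q4 accepts. On a mismatch, fall back to the longest proper suffix that is still a prefix of `0001`.
A 5-state machine:
        0   1  
>  q0   q1  q0 
   q1   q2  q0 
   q2   q3  q0 
   q3   q3  q4 
 * q4   q1  q0 
(> = start, * = accepting)

start=q0; accept=q4; q0-0>q1; q0-1>q0; q1-0>q2; q1-1>q0; q2-0>q3; q2-1>q0; q3-0>q3; q3-1>q4; q4-0>q1; q4-1>q0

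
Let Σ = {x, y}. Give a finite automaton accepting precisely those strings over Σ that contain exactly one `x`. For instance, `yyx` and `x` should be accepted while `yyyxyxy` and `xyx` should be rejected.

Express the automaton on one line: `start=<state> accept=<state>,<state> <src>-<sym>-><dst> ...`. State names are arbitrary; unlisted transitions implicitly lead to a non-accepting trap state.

Count `x`s, saturating at 2: state s0 means no `x` yet, s1 means one `x` seen, s2 means more than one. Each `x` increments (capped at s2); other symbols loop. Accept from {s1}.
With 3 states:
        x   y  
>  s0   s1  s0 
 * s1   s2  s1 
   s2   s2  s2 
(> = start, * = accepting)

start=s0 accept=s1 s0-x->s1 s0-y->s0 s1-x->s2 s1-y->s1 s2-x->s2 s2-y->s2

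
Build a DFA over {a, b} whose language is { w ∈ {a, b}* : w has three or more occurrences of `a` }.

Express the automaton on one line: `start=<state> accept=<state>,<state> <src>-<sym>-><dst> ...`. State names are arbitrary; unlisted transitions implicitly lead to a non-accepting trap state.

Count `a`s, saturating at 4: states S0 through S3 mean 0 through 3 `a`s seen; S4 means more than 3. Each `a` increments (capped at S4); other symbols loop. Accept from {S3, S4}.
        a   b  
>  S0   S1  S0 
   S1   S2  S1 
   S2   S3  S2 
 * S3   S4  S3 
 * S4   S4  S4 
(> = start, * = accepting)

start=S0 accept=S3,S4 S0-a->S1 S0-b->S0 S1-a->S2 S1-b->S1 S2-a->S3 S2-b->S2 S3-a->S4 S3-b->S3 S4-a->S4 S4-b->S4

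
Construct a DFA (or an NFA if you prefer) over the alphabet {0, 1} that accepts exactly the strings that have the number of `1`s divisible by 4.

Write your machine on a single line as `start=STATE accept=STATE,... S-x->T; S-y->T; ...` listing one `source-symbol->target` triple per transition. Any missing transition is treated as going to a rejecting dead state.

start=s0; accept=s0; s0-0->s0; s0-1->s1; s1-0->s1; s1-1->s2; s2-0->s2; s2-1->s3; s3-0->s3; s3-1->s0

Keep the running count of `1`s modulo 4: each `1` advances along the cycle s0 → s1 → s2 → s3 → s0 while other symbols loop. Accept at s0.
        0   1  
>* s0   s0  s1 
   s1   s1  s2 
   s2   s2  s3 
   s3   s3  s0 
(> = start, * = accepting)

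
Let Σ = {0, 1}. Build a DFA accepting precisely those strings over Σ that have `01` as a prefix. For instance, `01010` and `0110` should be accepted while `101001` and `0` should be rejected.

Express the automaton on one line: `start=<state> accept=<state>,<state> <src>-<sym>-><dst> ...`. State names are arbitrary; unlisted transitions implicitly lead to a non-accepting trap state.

Check the first 2 symbols one by one: A through B record how many have matched `01` so far; any wrong symbol goes to the dead state D. After all 2 match we enter the accepting sink C.
With 4 states:
       0  1 
>  A   B  D 
   B   D  C 
 * C   C  C 
   D   D  D 
(> = start, * = accepting)

start=A accept=C A-0->B A-1->D B-0->D B-1->C C-0->C C-1->C D-0->D D-1->D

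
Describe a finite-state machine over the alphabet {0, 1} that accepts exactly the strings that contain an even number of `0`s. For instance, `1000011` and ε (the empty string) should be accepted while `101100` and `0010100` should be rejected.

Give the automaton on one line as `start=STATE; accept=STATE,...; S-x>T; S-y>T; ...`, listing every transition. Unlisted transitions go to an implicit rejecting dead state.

Keep the running count of `0`s modulo 2: each `0` advances along the cycle q0 → q1 → q0 while other symbols loop. Accept at q0.
2 states suffice.
        0   1  
>* q0   q1  q0 
   q1   q0  q1 
(> = start, * = accepting)

start=q0; accept=q0; q0-0>q1; q0-1>q0; q1-0>q0; q1-1>q1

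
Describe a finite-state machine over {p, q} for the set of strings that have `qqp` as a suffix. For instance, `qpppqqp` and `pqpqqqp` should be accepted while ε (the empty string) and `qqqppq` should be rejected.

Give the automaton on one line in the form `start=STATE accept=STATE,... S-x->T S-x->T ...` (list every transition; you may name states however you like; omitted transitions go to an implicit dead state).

Let each state record the length of the longest suffix of the input read so far that is also a prefix of `qqp`. B means the last symbol is `q`; C means the last 2 symbols are `qq`; D means the last 3 symbols are `qqp`. Accept only at D, where the string currently ends in `qqp`.
A 4-state machine:
       p  q 
>  A   A  B 
   B   A  C 
   C   D  C 
 * D   A  B 
(> = start, * = accepting)

start=A accept=D A-p->A A-q->B B-p->A B-q->C C-p->D C-q->C D-p->A D-q->B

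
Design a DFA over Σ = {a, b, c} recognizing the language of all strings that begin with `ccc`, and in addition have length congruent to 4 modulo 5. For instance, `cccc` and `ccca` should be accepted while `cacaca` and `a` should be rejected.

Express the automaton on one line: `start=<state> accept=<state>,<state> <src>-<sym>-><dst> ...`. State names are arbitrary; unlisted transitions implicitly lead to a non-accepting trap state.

start=S0 accept=S8 S0-a->S1 S0-b->S1 S0-c->S2 S1-a->S3 S1-b->S3 S1-c->S3 S2-a->S3 S2-b->S3 S2-c->S4 S3-a->S5 S3-b->S5 S3-c->S5 S4-a->S5 S4-b->S5 S4-c->S6 S5-a->S7 S5-b->S7 S5-c->S7 S6-a->S8 S6-b->S8 S6-c->S8 S7-a->S9 S7-b->S9 S7-c->S9 S8-a->S10 S8-b->S10 S8-c->S10 S9-a->S1 S9-b->S1 S9-c->S1 S10-a->S11 S10-b->S11 S10-c->S11 S11-a->S12 S11-b->S12 S11-c->S12 S12-a->S6 S12-b->S6 S12-c->S6

Build one automaton per condition and run them in lockstep. One (5 states) tracks whether the input so far still matches the prefix `ccc`; the other (5 states) tracks the input length modulo 5. Each combined state is a pair, one component from each; accept when both components accept.
13 states suffice.
          a    b    c  
>  S0     S1   S1   S2 
   S1     S3   S3   S3 
   S2     S3   S3   S4 
   S3     S5   S5   S5 
   S4     S5   S5   S6 
   S5     S7   S7   S7 
   S6     S8   S8   S8 
   S7     S9   S9   S9 
 * S8    S10  S10  S10 
   S9     S1   S1   S1 
   S10   S11  S11  S11 
   S11   S12  S12  S12 
   S12    S6   S6   S6 
(> = start, * = accepting)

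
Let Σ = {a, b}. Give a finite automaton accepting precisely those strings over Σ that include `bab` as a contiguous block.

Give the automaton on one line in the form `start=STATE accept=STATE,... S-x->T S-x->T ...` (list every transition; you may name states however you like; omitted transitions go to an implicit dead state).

States q0..q2 record the length of the longest prefix of `bab` that matches the current input suffix. Reaching q3 means `bab` has been seen, and we stay there forever. Accept from q3.
4 states suffice.
        a   b  
>  q0   q0  q1 
   q1   q2  q1 
   q2   q0  q3 
 * q3   q3  q3 
(> = start, * = accepting)

start=q0 accept=q3 q0-a->q0 q0-b->q1 q1-a->q2 q1-b->q1 q2-a->q0 q2-b->q3 q3-a->q3 q3-b->q3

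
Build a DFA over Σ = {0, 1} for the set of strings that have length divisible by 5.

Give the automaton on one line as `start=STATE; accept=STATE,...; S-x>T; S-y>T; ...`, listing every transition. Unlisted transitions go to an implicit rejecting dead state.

Only the length mod 5 matters, so use a 5-cycle: from any state, every input symbol moves to the next state, wrapping q4 back to q0. Mark q0 accepting.
With 5 states:
        0   1  
>* q0   q1  q1 
   q1   q2  q2 
   q2   q3  q3 
   q3   q4  q4 
   q4   q0  q0 
(> = start, * = accepting)

start=q0; accept=q0; q0-0>q1; q0-1>q1; q1-0>q2; q1-1>q2; q2-0>q3; q2-1>q3; q3-0>q4; q3-1>q4; q4-0>q0; q4-1>q0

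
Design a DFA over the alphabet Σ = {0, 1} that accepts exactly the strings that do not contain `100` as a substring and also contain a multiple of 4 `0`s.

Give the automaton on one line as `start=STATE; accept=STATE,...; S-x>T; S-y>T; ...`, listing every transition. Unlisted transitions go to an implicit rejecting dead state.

start=S0; accept=S0,S2,S13; S0-0>S1; S0-1>S2; S1-0>S3; S1-1>S4; S2-0>S5; S2-1>S2; S3-0>S6; S3-1>S7; S4-0>S8; S4-1>S4; S5-0>S9; S5-1>S4; S6-0>S0; S6-1>S10; S7-0>S11; S7-1>S7; S8-0>S12; S8-1>S7; S9-0>S12; S9-1>S9; S10-0>S13; S10-1>S10; S11-0>S14; S11-1>S10; S12-0>S14; S12-1>S12; S13-0>S15; S13-1>S2; S14-0>S15; S14-1>S14; S15-0>S9; S15-1>S15

Build one automaton per condition and run them in lockstep. One (4 states) tracks partial matches of the forbidden pattern `100`; the other (4 states) tracks the count of `0`s modulo 4. Each combined state is a pair, one component from each; accept when both components accept.
A 16-state machine:
          0    1  
>* S0     S1   S2 
   S1     S3   S4 
 * S2     S5   S2 
   S3     S6   S7 
   S4     S8   S4 
   S5     S9   S4 
   S6     S0  S10 
   S7    S11   S7 
   S8    S12   S7 
   S9    S12   S9 
   S10   S13  S10 
   S11   S14  S10 
   S12   S14  S12 
 * S13   S15   S2 
   S14   S15  S14 
   S15    S9  S15 
(> = start, * = accepting)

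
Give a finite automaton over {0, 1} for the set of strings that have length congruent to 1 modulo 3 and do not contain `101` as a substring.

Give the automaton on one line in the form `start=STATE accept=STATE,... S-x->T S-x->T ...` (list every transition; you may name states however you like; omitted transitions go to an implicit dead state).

start=q0 accept=q1,q2,q9 q0-0->q1 q0-1->q2 q1-0->q3 q1-1->q4 q2-0->q5 q2-1->q4 q3-0->q0 q3-1->q6 q4-0->q7 q4-1->q6 q5-0->q0 q5-1->q8 q6-0->q9 q6-1->q2 q7-0->q1 q7-1->q8 q8-0->q8 q8-1->q8 q9-0->q3 q9-1->q8

Run two small machines in parallel and take their product. One (3 states) tracks the input length modulo 3; the other (4 states) tracks partial matches of the forbidden pattern `101`. Each combined state is a pair, one component from each; accept when both components accept. After merging equivalent states the machine shrinks.
With 10 states:
        0   1  
>  q0   q1  q2 
 * q1   q3  q4 
 * q2   q5  q4 
   q3   q0  q6 
   q4   q7  q6 
   q5   q0  q8 
   q6   q9  q2 
   q7   q1  q8 
   q8   q8  q8 
 * q9   q3  q8 
(> = start, * = accepting)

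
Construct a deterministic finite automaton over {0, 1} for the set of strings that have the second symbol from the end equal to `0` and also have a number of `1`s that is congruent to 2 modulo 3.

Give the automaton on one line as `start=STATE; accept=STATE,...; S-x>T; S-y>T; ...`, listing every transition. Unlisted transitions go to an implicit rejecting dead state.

start=s0; accept=s4,s6; s0-0>s0; s0-1>s1; s1-0>s2; s1-1>s3; s2-0>s2; s2-1>s4; s3-0>s5; s3-1>s0; s4-0>s5; s4-1>s0; s5-0>s6; s5-1>s0; s6-0>s6; s6-1>s0

Handle the two conditions separately and then intersect. The first has 7 states tracking the last 2 symbols read; the second has 3 states tracking the count of `1`s modulo 3. A product state is a pair (one from each), accepting exactly when both do. After merging equivalent states the machine shrinks.
7 states suffice.
        0   1  
>  s0   s0  s1 
   s1   s2  s3 
   s2   s2  s4 
   s3   s5  s0 
 * s4   s5  s0 
   s5   s6  s0 
 * s6   s6  s0 
(> = start, * = accepting)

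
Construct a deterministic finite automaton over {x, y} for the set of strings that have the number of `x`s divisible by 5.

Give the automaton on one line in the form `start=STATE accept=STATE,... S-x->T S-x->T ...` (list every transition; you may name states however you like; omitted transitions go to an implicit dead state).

Keep the running count of `x`s modulo 5: each `x` advances along the cycle q0 → q1 → q2 → q3 → q4 → q0 while other symbols loop. Accept at q0.
With 5 states:
        x   y  
>* q0   q1  q0 
   q1   q2  q1 
   q2   q3  q2 
   q3   q4  q3 
   q4   q0  q4 
(> = start, * = accepting)

start=q0 accept=q0 q0-x->q1 q0-y->q0 q1-x->q2 q1-y->q1 q2-x->q3 q2-y->q2 q3-x->q4 q3-y->q3 q4-x->q0 q4-y->q4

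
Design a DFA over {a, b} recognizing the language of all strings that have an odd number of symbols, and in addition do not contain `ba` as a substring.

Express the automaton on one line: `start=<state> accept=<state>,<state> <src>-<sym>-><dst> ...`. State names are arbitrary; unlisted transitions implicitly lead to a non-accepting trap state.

start=s0 accept=s1,s2 s0-a->s1 s0-b->s2 s1-a->s0 s1-b->s3 s2-a->s4 s2-b->s3 s3-a->s4 s3-b->s2 s4-a->s4 s4-b->s4

Build one automaton per condition and run them in lockstep. One (2 states) tracks the input length modulo 2; the other (3 states) tracks partial matches of the forbidden pattern `ba`. Each combined state is a pair, one component from each; accept when both components accept. Minimizing collapses redundant product states.
A 5-state machine:
        a   b  
>  s0   s1  s2 
 * s1   s0  s3 
 * s2   s4  s3 
   s3   s4  s2 
   s4   s4  s4 
(> = start, * = accepting)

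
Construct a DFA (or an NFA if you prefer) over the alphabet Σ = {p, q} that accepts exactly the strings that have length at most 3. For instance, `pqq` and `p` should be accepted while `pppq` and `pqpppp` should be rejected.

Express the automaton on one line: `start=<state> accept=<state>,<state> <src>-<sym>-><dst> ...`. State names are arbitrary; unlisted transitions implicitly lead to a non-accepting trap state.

start=s0 accept=s0,s1,s2,s3 s0-p->s1 s0-q->s1 s1-p->s2 s1-q->s2 s2-p->s3 s2-q->s3 s3-p->s4 s3-q->s4 s4-p->s4 s4-q->s4

We only need to distinguish lengths 0, 1, …, 3, and '>3'. Chain s0 → s1 → s2 → s3 → s4 on every symbol, with s4 looping. Accepting states: {s0, s1, s2, s3}.
A 5-state machine:
        p   q  
>* s0   s1  s1 
 * s1   s2  s2 
 * s2   s3  s3 
 * s3   s4  s4 
   s4   s4  s4 
(> = start, * = accepting)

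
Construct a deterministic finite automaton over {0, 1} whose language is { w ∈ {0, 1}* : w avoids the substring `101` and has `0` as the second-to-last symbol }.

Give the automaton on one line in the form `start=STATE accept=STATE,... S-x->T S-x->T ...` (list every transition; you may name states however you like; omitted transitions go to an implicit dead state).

Build one automaton per condition and run them in lockstep. The first has 4 states tracking partial matches of the forbidden pattern `101`; the second has 7 states tracking the last 2 symbols read. A product state is a pair (one from each), accepting exactly when both do. After merging equivalent states the machine shrinks.
With 7 states:
        0   1  
>  S0   S1  S2 
   S1   S3  S4 
   S2   S5  S2 
 * S3   S3  S4 
 * S4   S5  S2 
   S5   S3  S6 
   S6   S6  S6 
(> = start, * = accepting)

start=S0 accept=S3,S4 S0-0->S1 S0-1->S2 S1-0->S3 S1-1->S4 S2-0->S5 S2-1->S2 S3-0->S3 S3-1->S4 S4-0->S5 S4-1->S2 S5-0->S3 S5-1->S6 S6-0->S6 S6-1->S6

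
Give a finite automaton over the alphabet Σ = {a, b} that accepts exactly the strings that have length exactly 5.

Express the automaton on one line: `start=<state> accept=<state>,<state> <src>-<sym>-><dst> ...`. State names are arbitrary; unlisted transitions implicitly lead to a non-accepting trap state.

start=s0 accept=s5 s0-a->s1 s0-b->s1 s1-a->s2 s1-b->s2 s2-a->s3 s2-b->s3 s3-a->s4 s3-b->s4 s4-a->s5 s4-b->s5 s5-a->s6 s5-b->s6 s6-a->s6 s6-b->s6

We only need to distinguish lengths 0, 1, …, 5, and '>5'. Chain s0 → s1 → s2 → s3 → s4 → s5 → s6 on every symbol, with s6 looping. Accepting states: {s5}.
        a   b  
>  s0   s1  s1 
   s1   s2  s2 
   s2   s3  s3 
   s3   s4  s4 
   s4   s5  s5 
 * s5   s6  s6 
   s6   s6  s6 
(> = start, * = accepting)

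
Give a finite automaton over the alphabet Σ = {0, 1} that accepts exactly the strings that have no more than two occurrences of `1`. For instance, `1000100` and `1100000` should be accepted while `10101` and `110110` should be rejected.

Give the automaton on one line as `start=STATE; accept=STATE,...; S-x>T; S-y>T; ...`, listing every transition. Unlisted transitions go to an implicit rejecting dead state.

Count `1`s, saturating at 3: states q0 through q2 mean 0 through 2 `1`s seen; q3 means more than 2. Each `1` increments (capped at q3); other symbols loop. Accept from {q0, q1, q2}.
        0   1  
>* q0   q0  q1 
 * q1   q1  q2 
 * q2   q2  q3 
   q3   q3  q3 
(> = start, * = accepting)

start=q0; accept=q0,q1,q2; q0-0>q0; q0-1>q1; q1-0>q1; q1-1>q2; q2-0>q2; q2-1>q3; q3-0>q3; q3-1>q3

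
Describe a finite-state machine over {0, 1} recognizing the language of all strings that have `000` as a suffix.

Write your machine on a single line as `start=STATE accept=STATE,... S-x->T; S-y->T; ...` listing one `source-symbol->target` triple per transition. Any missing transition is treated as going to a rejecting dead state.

start=s0; accept=s3; s0-0->s1; s0-1->s0; s1-0->s2; s1-1->s0; s2-0->s3; s2-1->s0; s3-0->s3; s3-1->s0

Remember how much of `000` the current input suffix matches. State s0 means no match yet; s1 means the last symbol is `0`; s2 means the last 2 symbols are `00`; s3 means the last 3 symbols are `000`. Only s3 accepts. On a mismatch, fall back to the longest proper suffix that is still a prefix of `000`.
With 4 states:
        0   1  
>  s0   s1  s0 
   s1   s2  s0 
   s2   s3  s0 
 * s3   s3  s0 
(> = start, * = accepting)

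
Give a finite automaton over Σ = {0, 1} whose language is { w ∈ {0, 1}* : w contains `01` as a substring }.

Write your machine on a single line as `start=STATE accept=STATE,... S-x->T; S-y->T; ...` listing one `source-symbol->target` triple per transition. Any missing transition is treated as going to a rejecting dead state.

Track how much of `01` has been matched so far: state S0 is no progress, S2 is the absorbing accept state reached once `01` has occurred. Intermediate states record partial matches; on a mismatch, fall back to the longest reusable overlap.
3 states suffice.
        0   1  
>  S0   S1  S0 
   S1   S1  S2 
 * S2   S2  S2 
(> = start, * = accepting)

start=S0; accept=S2; S0-0->S1; S0-1->S0; S1-0->S1; S1-1->S2; S2-0->S2; S2-1->S2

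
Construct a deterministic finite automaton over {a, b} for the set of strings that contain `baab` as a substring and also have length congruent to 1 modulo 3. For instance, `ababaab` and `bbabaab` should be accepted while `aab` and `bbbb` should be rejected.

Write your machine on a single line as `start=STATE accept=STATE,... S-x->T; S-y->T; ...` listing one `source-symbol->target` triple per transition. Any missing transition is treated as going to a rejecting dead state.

Handle the two conditions separately and then intersect. One (5 states) tracks whether and how much of `baab` has been seen; the other (3 states) tracks the input length modulo 3. Each combined state is a pair, one component from each; accept when both components accept.
15 states suffice.
          a    b  
>  q0     q1   q2 
   q1     q3   q4 
   q2     q5   q4 
   q3     q0   q6 
   q4     q7   q6 
   q5     q8   q6 
   q6     q9   q2 
   q7    q10   q2 
   q8     q1  q11 
   q9    q12   q4 
   q10    q3  q13 
 * q11   q13  q13 
   q12    q0  q14 
   q13   q14  q14 
   q14   q11  q11 
(> = start, * = accepting)

start=q0; accept=q11; q0-a->q1; q0-b->q2; q1-a->q3; q1-b->q4; q2-a->q5; q2-b->q4; q3-a->q0; q3-b->q6; q4-a->q7; q4-b->q6; q5-a->q8; q5-b->q6; q6-a->q9; q6-b->q2; q7-a->q10; q7-b->q2; q8-a->q1; q8-b->q11; q9-a->q12; q9-b->q4; q10-a->q3; q10-b->q13; q11-a->q13; q11-b->q13; q12-a->q0; q12-b->q14; q13-a->q14; q13-b->q14; q14-a->q11; q14-b->q11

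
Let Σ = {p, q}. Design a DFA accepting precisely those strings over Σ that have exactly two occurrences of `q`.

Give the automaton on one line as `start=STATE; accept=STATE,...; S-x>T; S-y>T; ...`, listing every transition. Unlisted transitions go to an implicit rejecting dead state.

start=S0; accept=S2; S0-p>S0; S0-q>S1; S1-p>S1; S1-q>S2; S2-p>S2; S2-q>S3; S3-p>S3; S3-q>S3

Count `q`s, saturating at 3: states S0 through S2 mean 0 through 2 `q`s seen; S3 means more than 2. Each `q` increments (capped at S3); other symbols loop. Accept from {S2}.
A 4-state machine:
        p   q  
>  S0   S0  S1 
   S1   S1  S2 
 * S2   S2  S3 
   S3   S3  S3 
(> = start, * = accepting)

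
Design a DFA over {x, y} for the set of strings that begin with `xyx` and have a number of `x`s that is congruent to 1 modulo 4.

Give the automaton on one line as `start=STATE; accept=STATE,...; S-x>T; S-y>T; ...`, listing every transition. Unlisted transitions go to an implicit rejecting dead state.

start=A; accept=H; A-x>B; A-y>C; B-x>C; B-y>D; C-x>C; C-y>C; D-x>E; D-y>C; E-x>F; E-y>E; F-x>G; F-y>F; G-x>H; G-y>G; H-x>E; H-y>H

Run two small machines in parallel and take their product. One (5 states) tracks whether the input so far still matches the prefix `xyx`; the other (4 states) tracks the count of `x`s modulo 4. Each combined state is a pair, one component from each; accept when both components accept. Equivalent product states are then merged.
An 8-state machine:
       x  y 
>  A   B  C 
   B   C  D 
   C   C  C 
   D   E  C 
   E   F  E 
   F   G  F 
   G   H  G 
 * H   E  H 
(> = start, * = accepting)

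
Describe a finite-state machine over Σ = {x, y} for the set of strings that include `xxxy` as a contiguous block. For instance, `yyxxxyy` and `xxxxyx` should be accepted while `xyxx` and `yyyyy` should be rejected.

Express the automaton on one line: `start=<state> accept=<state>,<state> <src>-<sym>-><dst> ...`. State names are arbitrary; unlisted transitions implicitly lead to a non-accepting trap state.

Track how much of `xxxy` has been matched so far: state q0 is no progress, q4 is the absorbing accept state reached once `xxxy` has occurred. Intermediate states record partial matches; on a mismatch, fall back to the longest reusable overlap.
5 states suffice.
        x   y  
>  q0   q1  q0 
   q1   q2  q0 
   q2   q3  q0 
   q3   q3  q4 
 * q4   q4  q4 
(> = start, * = accepting)

start=q0 accept=q4 q0-x->q1 q0-y->q0 q1-x->q2 q1-y->q0 q2-x->q3 q2-y->q0 q3-x->q3 q3-y->q4 q4-x->q4 q4-y->q4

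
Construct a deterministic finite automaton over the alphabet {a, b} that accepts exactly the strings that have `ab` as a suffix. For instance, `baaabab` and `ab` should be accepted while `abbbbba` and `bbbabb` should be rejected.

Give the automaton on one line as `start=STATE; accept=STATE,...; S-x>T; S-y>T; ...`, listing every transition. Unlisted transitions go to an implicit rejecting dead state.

Let each state record the length of the longest suffix of the input read so far that is also a prefix of `ab`. s1 means the last symbol is `a`; s2 means the last 2 symbols are `ab`. Accept only at s2, where the string currently ends in `ab`.
        a   b  
>  s0   s1  s0 
   s1   s1  s2 
 * s2   s1  s0 
(> = start, * = accepting)

start=s0; accept=s2; s0-a>s1; s0-b>s0; s1-a>s1; s1-b>s2; s2-a>s1; s2-b>s0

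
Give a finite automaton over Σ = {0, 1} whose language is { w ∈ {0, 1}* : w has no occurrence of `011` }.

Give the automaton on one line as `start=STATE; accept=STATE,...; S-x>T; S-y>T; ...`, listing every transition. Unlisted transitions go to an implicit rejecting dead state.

This is the complement of 'contains `011`'. Use the same substring-matching states — S0 through S3 holding how much of `011` has just been matched — but flip the accepting set: everything except the trap S3 accepts.
4 states suffice.
        0   1  
>* S0   S1  S0 
 * S1   S1  S2 
 * S2   S1  S3 
   S3   S3  S3 
(> = start, * = accepting)

start=S0; accept=S0,S1,S2; S0-0>S1; S0-1>S0; S1-0>S1; S1-1>S2; S2-0>S1; S2-1>S3; S3-0>S3; S3-1>S3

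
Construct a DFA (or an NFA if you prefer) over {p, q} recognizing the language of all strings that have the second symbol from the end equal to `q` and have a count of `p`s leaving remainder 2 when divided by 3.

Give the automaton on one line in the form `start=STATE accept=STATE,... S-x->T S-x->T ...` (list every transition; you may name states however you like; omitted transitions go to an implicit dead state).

Handle the two conditions separately and then intersect. The first has 7 states tracking the last 2 symbols read; the second has 3 states tracking the count of `p`s modulo 3. A product state is a pair (one from each), accepting exactly when both do. Equivalent product states are then merged.
With 7 states:
       p  q 
>  A   B  A 
   B   C  D 
   C   A  E 
   D   F  D 
   E   A  G 
 * F   A  E 
 * G   A  G 
(> = start, * = accepting)

start=A accept=F,G A-p->B A-q->A B-p->C B-q->D C-p->A C-q->E D-p->F D-q->D E-p->A E-q->G F-p->A F-q->E G-p->A G-q->G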